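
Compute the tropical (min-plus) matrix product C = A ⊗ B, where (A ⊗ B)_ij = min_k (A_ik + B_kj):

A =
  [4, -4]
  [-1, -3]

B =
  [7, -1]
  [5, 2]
A ⊗ B =
  [1, -2]
  [2, -2]

Apply the min-plus product entry-by-entry:
  C[0][0] = min over k of (A[0][0] + B[0][0] = 4 + 7 = 11, A[0][1] + B[1][0] = -4 + 5 = 1) = 1 (attained at k = 1)
  C[0][1] = min over k of (A[0][0] + B[0][1] = 4 + -1 = 3, A[0][1] + B[1][1] = -4 + 2 = -2) = -2 (attained at k = 1)
  C[1][0] = min over k of (A[1][0] + B[0][0] = -1 + 7 = 6, A[1][1] + B[1][0] = -3 + 5 = 2) = 2 (attained at k = 1)
  C[1][1] = min over k of (A[1][0] + B[0][1] = -1 + -1 = -2, A[1][1] + B[1][1] = -3 + 2 = -1) = -2 (attained at k = 0)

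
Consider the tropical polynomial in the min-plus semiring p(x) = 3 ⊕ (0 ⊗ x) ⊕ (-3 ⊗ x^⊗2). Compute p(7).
p(7) = 3

A tropical monomial a ⊗ x^⊗i evaluates to a + i · x. Evaluating each term at x = 7:
  Term 0 contributes 3 + 0 · 7 = 3
  Term 1 contributes 0 + 1 · 7 = 7
  Term 2 contributes -3 + 2 · 7 = 11
p(7) = ⊕ of these = min[3, 7, 11] = 3.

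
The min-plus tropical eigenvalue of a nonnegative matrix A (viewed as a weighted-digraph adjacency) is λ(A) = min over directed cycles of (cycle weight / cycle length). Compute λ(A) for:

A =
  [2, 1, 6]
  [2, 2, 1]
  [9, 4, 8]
λ(A) = 3/2

Enumerate directed cycles and compute their means (weight / length). Sample:
  cycle 0 → 0: weight = 2, length = 1, mean = 2/1 ≈ 2.000
  cycle 1 → 1: weight = 2, length = 1, mean = 2/1 ≈ 2.000
  cycle 2 → 2: weight = 8, length = 1, mean = 8/1 ≈ 8.000
  cycle 0 → 1 → 0: weight = 3, length = 2, mean = 3/2 ≈ 1.500
  cycle 0 → 2 → 0: weight = 15, length = 2, mean = 15/2 ≈ 7.500
  cycle 1 → 0 → 1: weight = 3, length = 2, mean = 3/2 ≈ 1.500
Minimum mean = 1.500, attained e.g. along the cycle 0 → 1 → 0 with weight 3 and length 2. So λ(A) = 3/2 = 3/2.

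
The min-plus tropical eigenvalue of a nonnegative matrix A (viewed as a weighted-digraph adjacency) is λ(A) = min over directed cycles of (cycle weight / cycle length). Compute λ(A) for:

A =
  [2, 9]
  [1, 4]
λ(A) = 2

Enumerate directed cycles and compute their means (weight / length). Sample:
  cycle 0 → 0: weight = 2, length = 1, mean = 2/1 ≈ 2.000
  cycle 1 → 1: weight = 4, length = 1, mean = 4/1 ≈ 4.000
  cycle 0 → 1 → 0: weight = 10, length = 2, mean = 10/2 ≈ 5.000
  cycle 1 → 0 → 1: weight = 10, length = 2, mean = 10/2 ≈ 5.000
Minimum mean = 2.000, attained e.g. along the cycle 0 → 0 with weight 2 and length 1. So λ(A) = 2/1 = 2.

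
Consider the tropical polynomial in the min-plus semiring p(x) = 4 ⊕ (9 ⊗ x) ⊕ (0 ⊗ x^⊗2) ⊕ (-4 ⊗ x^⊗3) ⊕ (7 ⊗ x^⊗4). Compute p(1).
p(1) = -1

A tropical monomial a ⊗ x^⊗i evaluates to a + i · x. Evaluating each term at x = 1:
  Term 0 contributes 4 + 0 · 1 = 4
  Term 1 contributes 9 + 1 · 1 = 10
  Term 2 contributes 0 + 2 · 1 = 2
  Term 3 contributes -4 + 3 · 1 = -1
  Term 4 contributes 7 + 4 · 1 = 11
p(1) = ⊕ of these = min[4, 10, 2, -1, 11] = -1.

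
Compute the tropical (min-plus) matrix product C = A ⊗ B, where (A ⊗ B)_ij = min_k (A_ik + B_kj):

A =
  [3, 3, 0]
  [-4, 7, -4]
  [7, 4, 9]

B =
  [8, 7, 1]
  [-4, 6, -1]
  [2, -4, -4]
A ⊗ B =
  [-1, -4, -4]
  [-2, -8, -8]
  [0, 5, 3]

Apply the min-plus product entry-by-entry:
  C[0][0] = min over k of (A[0][0] + B[0][0] = 3 + 8 = 11, A[0][1] + B[1][0] = 3 + -4 = -1, A[0][2] + B[2][0] = 0 + 2 = 2) = -1 (attained at k = 1)
  C[0][1] = min over k of (A[0][0] + B[0][1] = 3 + 7 = 10, A[0][1] + B[1][1] = 3 + 6 = 9, A[0][2] + B[2][1] = 0 + -4 = -4) = -4 (attained at k = 2)
  C[0][2] = min over k of (A[0][0] + B[0][2] = 3 + 1 = 4, A[0][1] + B[1][2] = 3 + -1 = 2, A[0][2] + B[2][2] = 0 + -4 = -4) = -4 (attained at k = 2)
  C[1][0] = min over k of (A[1][0] + B[0][0] = -4 + 8 = 4, A[1][1] + B[1][0] = 7 + -4 = 3, A[1][2] + B[2][0] = -4 + 2 = -2) = -2 (attained at k = 2)
  C[1][1] = min over k of (A[1][0] + B[0][1] = -4 + 7 = 3, A[1][1] + B[1][1] = 7 + 6 = 13, A[1][2] + B[2][1] = -4 + -4 = -8) = -8 (attained at k = 2)
  C[1][2] = min over k of (A[1][0] + B[0][2] = -4 + 1 = -3, A[1][1] + B[1][2] = 7 + -1 = 6, A[1][2] + B[2][2] = -4 + -4 = -8) = -8 (attained at k = 2)
  C[2][0] = min over k of (A[2][0] + B[0][0] = 7 + 8 = 15, A[2][1] + B[1][0] = 4 + -4 = 0, A[2][2] + B[2][0] = 9 + 2 = 11) = 0 (attained at k = 1)
  C[2][1] = min over k of (A[2][0] + B[0][1] = 7 + 7 = 14, A[2][1] + B[1][1] = 4 + 6 = 10, A[2][2] + B[2][1] = 9 + -4 = 5) = 5 (attained at k = 2)
  C[2][2] = min over k of (A[2][0] + B[0][2] = 7 + 1 = 8, A[2][1] + B[1][2] = 4 + -1 = 3, A[2][2] + B[2][2] = 9 + -4 = 5) = 3 (attained at k = 1)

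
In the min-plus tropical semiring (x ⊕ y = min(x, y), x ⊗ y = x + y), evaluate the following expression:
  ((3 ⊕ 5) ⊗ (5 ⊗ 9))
((3 ⊕ 5) ⊗ (5 ⊗ 9)) = 17

Expand innermost to outermost. Recall ⊕ takes the minimum of its arguments and ⊗ takes their sum. Working out the expression ((3 ⊕ 5) ⊗ (5 ⊗ 9)) gives 17.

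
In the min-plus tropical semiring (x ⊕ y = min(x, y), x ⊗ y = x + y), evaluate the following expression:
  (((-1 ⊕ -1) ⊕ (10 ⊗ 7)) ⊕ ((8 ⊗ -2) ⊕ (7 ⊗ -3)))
(((-1 ⊕ -1) ⊕ (10 ⊗ 7)) ⊕ ((8 ⊗ -2) ⊕ (7 ⊗ -3))) = -1

Expand innermost to outermost. Recall ⊕ takes the minimum of its arguments and ⊗ takes their sum. Working out the expression (((-1 ⊕ -1) ⊕ (10 ⊗ 7)) ⊕ ((8 ⊗ -2) ⊕ (7 ⊗ -3))) gives -1.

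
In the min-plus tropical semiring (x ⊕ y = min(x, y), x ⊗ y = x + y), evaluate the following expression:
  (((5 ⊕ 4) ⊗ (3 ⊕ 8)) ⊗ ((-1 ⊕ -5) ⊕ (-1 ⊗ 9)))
(((5 ⊕ 4) ⊗ (3 ⊕ 8)) ⊗ ((-1 ⊕ -5) ⊕ (-1 ⊗ 9))) = 2

Expand innermost to outermost. Recall ⊕ takes the minimum of its arguments and ⊗ takes their sum. Working out the expression (((5 ⊕ 4) ⊗ (3 ⊕ 8)) ⊗ ((-1 ⊕ -5) ⊕ (-1 ⊗ 9))) gives 2.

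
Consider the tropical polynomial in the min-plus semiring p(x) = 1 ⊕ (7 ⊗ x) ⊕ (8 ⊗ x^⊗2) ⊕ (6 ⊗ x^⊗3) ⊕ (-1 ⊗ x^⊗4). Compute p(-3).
p(-3) = -13

A tropical monomial a ⊗ x^⊗i evaluates to a + i · x. Evaluating each term at x = -3:
  Term 0 contributes 1 + 0 · -3 = 1
  Term 1 contributes 7 + 1 · -3 = 4
  Term 2 contributes 8 + 2 · -3 = 2
  Term 3 contributes 6 + 3 · -3 = -3
  Term 4 contributes -1 + 4 · -3 = -13
p(-3) = ⊕ of these = min[1, 4, 2, -3, -13] = -13.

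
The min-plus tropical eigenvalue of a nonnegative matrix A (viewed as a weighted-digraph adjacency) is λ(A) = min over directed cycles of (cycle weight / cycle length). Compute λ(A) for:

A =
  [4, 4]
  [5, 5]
λ(A) = 4

Enumerate directed cycles and compute their means (weight / length). Sample:
  cycle 0 → 0: weight = 4, length = 1, mean = 4/1 ≈ 4.000
  cycle 1 → 1: weight = 5, length = 1, mean = 5/1 ≈ 5.000
  cycle 0 → 1 → 0: weight = 9, length = 2, mean = 9/2 ≈ 4.500
  cycle 1 → 0 → 1: weight = 9, length = 2, mean = 9/2 ≈ 4.500
Minimum mean = 4.000, attained e.g. along the cycle 0 → 0 with weight 4 and length 1. So λ(A) = 4/1 = 4.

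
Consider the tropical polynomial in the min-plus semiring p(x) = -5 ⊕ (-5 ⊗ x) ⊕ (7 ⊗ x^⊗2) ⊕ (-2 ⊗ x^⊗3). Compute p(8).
p(8) = -5

A tropical monomial a ⊗ x^⊗i evaluates to a + i · x. Evaluating each term at x = 8:
  Term 0 contributes -5 + 0 · 8 = -5
  Term 1 contributes -5 + 1 · 8 = 3
  Term 2 contributes 7 + 2 · 8 = 23
  Term 3 contributes -2 + 3 · 8 = 22
p(8) = ⊕ of these = min[-5, 3, 23, 22] = -5.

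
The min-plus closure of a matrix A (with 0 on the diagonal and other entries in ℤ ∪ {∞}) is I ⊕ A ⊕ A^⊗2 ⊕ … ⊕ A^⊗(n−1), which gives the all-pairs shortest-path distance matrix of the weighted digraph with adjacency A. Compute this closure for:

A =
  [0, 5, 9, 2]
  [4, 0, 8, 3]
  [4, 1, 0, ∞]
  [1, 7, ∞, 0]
Closure =
  [0, 5, 9, 2]
  [4, 0, 8, 3]
  [4, 1, 0, 4]
  [1, 6, 10, 0]

This is the Floyd-Warshall all-pairs shortest-path computation. For each intermediate vertex k = 0, 1, …, 3, update dist[i][j] ← min(dist[i][j], dist[i][k] + dist[k][j]). The final matrix gives, for each (i, j), the minimum total weight of any directed path from i to j (possibly empty when i = j).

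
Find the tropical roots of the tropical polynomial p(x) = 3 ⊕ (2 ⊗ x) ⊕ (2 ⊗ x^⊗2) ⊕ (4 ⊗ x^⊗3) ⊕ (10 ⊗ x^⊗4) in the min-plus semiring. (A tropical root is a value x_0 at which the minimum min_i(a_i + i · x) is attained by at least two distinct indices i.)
Roots: {-6, -2, 0, 1}

Each tropical root is a break point of the lower envelope of the lines y = a_i + i · x (there are 5 lines, with slopes 0, 1, ..., 4). Only the lines that attain the minimum somewhere contribute to roots; other lines are dominated. Here the surviving (envelope) indices are i = 4, i = 3, i = 2, i = 1, i = 0.
Intersections between consecutive envelope lines give the roots: for adjacent envelope indices i < j the intersection is x = (a_i − a_j) / (j − i). Reading off the sorted break points: {-6, -2, 0, 1}.
Verification: at each break x_0, at least two indices attain the minimum of min_i(a_i + i · x_0).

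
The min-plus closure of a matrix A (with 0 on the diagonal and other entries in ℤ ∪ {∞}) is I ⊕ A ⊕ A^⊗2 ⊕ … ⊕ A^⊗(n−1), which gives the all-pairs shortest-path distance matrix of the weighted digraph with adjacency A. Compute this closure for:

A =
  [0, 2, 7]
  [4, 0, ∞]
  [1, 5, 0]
Closure =
  [0, 2, 7]
  [4, 0, 11]
  [1, 3, 0]

This is the Floyd-Warshall all-pairs shortest-path computation. For each intermediate vertex k = 0, 1, …, 2, update dist[i][j] ← min(dist[i][j], dist[i][k] + dist[k][j]). The final matrix gives, for each (i, j), the minimum total weight of any directed path from i to j (possibly empty when i = j).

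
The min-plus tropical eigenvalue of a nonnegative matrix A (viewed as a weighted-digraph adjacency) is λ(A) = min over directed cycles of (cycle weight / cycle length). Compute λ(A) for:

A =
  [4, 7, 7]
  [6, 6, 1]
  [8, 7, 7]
λ(A) = 4

Enumerate directed cycles and compute their means (weight / length). Sample:
  cycle 0 → 0: weight = 4, length = 1, mean = 4/1 ≈ 4.000
  cycle 1 → 1: weight = 6, length = 1, mean = 6/1 ≈ 6.000
  cycle 2 → 2: weight = 7, length = 1, mean = 7/1 ≈ 7.000
  cycle 0 → 1 → 0: weight = 13, length = 2, mean = 13/2 ≈ 6.500
  cycle 0 → 2 → 0: weight = 15, length = 2, mean = 15/2 ≈ 7.500
  cycle 1 → 0 → 1: weight = 13, length = 2, mean = 13/2 ≈ 6.500
Minimum mean = 4.000, attained e.g. along the cycle 0 → 0 with weight 4 and length 1. So λ(A) = 4/1 = 4.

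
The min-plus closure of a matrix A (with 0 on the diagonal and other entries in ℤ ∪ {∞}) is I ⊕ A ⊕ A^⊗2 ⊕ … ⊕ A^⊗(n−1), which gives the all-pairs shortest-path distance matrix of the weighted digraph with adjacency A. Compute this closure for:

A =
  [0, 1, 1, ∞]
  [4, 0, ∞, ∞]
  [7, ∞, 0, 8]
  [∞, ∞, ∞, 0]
Closure =
  [0, 1, 1, 9]
  [4, 0, 5, 13]
  [7, 8, 0, 8]
  [∞, ∞, ∞, 0]

This is the Floyd-Warshall all-pairs shortest-path computation. For each intermediate vertex k = 0, 1, …, 3, update dist[i][j] ← min(dist[i][j], dist[i][k] + dist[k][j]). The final matrix gives, for each (i, j), the minimum total weight of any directed path from i to j (possibly empty when i = j).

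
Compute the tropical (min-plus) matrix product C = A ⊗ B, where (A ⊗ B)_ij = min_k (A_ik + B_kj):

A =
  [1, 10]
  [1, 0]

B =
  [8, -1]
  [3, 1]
A ⊗ B =
  [9, 0]
  [3, 0]

Apply the min-plus product entry-by-entry:
  C[0][0] = min over k of (A[0][0] + B[0][0] = 1 + 8 = 9, A[0][1] + B[1][0] = 10 + 3 = 13) = 9 (attained at k = 0)
  C[0][1] = min over k of (A[0][0] + B[0][1] = 1 + -1 = 0, A[0][1] + B[1][1] = 10 + 1 = 11) = 0 (attained at k = 0)
  C[1][0] = min over k of (A[1][0] + B[0][0] = 1 + 8 = 9, A[1][1] + B[1][0] = 0 + 3 = 3) = 3 (attained at k = 1)
  C[1][1] = min over k of (A[1][0] + B[0][1] = 1 + -1 = 0, A[1][1] + B[1][1] = 0 + 1 = 1) = 0 (attained at k = 0)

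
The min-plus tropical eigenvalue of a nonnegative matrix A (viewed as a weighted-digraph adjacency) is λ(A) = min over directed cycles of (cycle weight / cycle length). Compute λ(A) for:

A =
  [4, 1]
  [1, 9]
λ(A) = 1

Enumerate directed cycles and compute their means (weight / length). Sample:
  cycle 0 → 0: weight = 4, length = 1, mean = 4/1 ≈ 4.000
  cycle 1 → 1: weight = 9, length = 1, mean = 9/1 ≈ 9.000
  cycle 0 → 1 → 0: weight = 2, length = 2, mean = 2/2 ≈ 1.000
  cycle 1 → 0 → 1: weight = 2, length = 2, mean = 2/2 ≈ 1.000
Minimum mean = 1.000, attained e.g. along the cycle 0 → 1 → 0 with weight 2 and length 2. So λ(A) = 2/2 = 1.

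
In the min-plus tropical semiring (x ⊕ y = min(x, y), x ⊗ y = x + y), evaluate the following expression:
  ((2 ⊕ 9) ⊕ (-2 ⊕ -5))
((2 ⊕ 9) ⊕ (-2 ⊕ -5)) = -5

Expand innermost to outermost. Recall ⊕ takes the minimum of its arguments and ⊗ takes their sum. Working out the expression ((2 ⊕ 9) ⊕ (-2 ⊕ -5)) gives -5.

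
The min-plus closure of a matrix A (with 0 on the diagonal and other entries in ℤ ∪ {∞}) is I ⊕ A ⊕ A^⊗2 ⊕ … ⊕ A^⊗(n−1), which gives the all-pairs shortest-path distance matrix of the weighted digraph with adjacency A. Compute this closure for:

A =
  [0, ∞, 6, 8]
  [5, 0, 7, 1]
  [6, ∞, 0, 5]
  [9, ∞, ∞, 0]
Closure =
  [0, ∞, 6, 8]
  [5, 0, 7, 1]
  [6, ∞, 0, 5]
  [9, ∞, 15, 0]

This is the Floyd-Warshall all-pairs shortest-path computation. For each intermediate vertex k = 0, 1, …, 3, update dist[i][j] ← min(dist[i][j], dist[i][k] + dist[k][j]). The final matrix gives, for each (i, j), the minimum total weight of any directed path from i to j (possibly empty when i = j).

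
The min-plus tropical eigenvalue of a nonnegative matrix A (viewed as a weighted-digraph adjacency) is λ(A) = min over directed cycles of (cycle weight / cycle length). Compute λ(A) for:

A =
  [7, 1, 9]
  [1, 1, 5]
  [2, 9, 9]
λ(A) = 1

Enumerate directed cycles and compute their means (weight / length). Sample:
  cycle 0 → 0: weight = 7, length = 1, mean = 7/1 ≈ 7.000
  cycle 1 → 1: weight = 1, length = 1, mean = 1/1 ≈ 1.000
  cycle 2 → 2: weight = 9, length = 1, mean = 9/1 ≈ 9.000
  cycle 0 → 1 → 0: weight = 2, length = 2, mean = 2/2 ≈ 1.000
  cycle 0 → 2 → 0: weight = 11, length = 2, mean = 11/2 ≈ 5.500
  cycle 1 → 0 → 1: weight = 2, length = 2, mean = 2/2 ≈ 1.000
Minimum mean = 1.000, attained e.g. along the cycle 1 → 1 with weight 1 and length 1. So λ(A) = 1/1 = 1.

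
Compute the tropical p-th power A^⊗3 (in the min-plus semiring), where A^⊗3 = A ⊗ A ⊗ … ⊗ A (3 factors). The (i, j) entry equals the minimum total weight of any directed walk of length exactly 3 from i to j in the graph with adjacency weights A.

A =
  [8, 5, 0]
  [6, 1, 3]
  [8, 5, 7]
A^⊗3 =
  [11, 6, 8]
  [8, 3, 5]
  [12, 7, 9]

Each entry (A^⊗3)_ij equals the minimum over all length-3 walks i = v_0 → v_1 → … → v_3 = j of Σ_t A[v_t][v_{t+1}]. For example, for (i, j) = (0, 2) we minimise over 9 possible intermediate vertex sequences; the minimum is 8, attained along the walk 0 → 2 → 0 → 2.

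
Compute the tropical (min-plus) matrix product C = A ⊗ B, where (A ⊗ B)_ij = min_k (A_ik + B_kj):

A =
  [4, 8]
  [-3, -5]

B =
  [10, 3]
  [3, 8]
A ⊗ B =
  [11, 7]
  [-2, 0]

Apply the min-plus product entry-by-entry:
  C[0][0] = min over k of (A[0][0] + B[0][0] = 4 + 10 = 14, A[0][1] + B[1][0] = 8 + 3 = 11) = 11 (attained at k = 1)
  C[0][1] = min over k of (A[0][0] + B[0][1] = 4 + 3 = 7, A[0][1] + B[1][1] = 8 + 8 = 16) = 7 (attained at k = 0)
  C[1][0] = min over k of (A[1][0] + B[0][0] = -3 + 10 = 7, A[1][1] + B[1][0] = -5 + 3 = -2) = -2 (attained at k = 1)
  C[1][1] = min over k of (A[1][0] + B[0][1] = -3 + 3 = 0, A[1][1] + B[1][1] = -5 + 8 = 3) = 0 (attained at k = 0)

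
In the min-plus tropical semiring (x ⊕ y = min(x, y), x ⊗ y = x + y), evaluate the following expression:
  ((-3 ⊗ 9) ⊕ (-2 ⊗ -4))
((-3 ⊗ 9) ⊕ (-2 ⊗ -4)) = -6

Expand innermost to outermost. Recall ⊕ takes the minimum of its arguments and ⊗ takes their sum. Working out the expression ((-3 ⊗ 9) ⊕ (-2 ⊗ -4)) gives -6.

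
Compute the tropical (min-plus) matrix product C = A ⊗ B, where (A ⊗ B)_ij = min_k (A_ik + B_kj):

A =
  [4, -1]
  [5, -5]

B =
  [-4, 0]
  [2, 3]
A ⊗ B =
  [0, 2]
  [-3, -2]

Apply the min-plus product entry-by-entry:
  C[0][0] = min over k of (A[0][0] + B[0][0] = 4 + -4 = 0, A[0][1] + B[1][0] = -1 + 2 = 1) = 0 (attained at k = 0)
  C[0][1] = min over k of (A[0][0] + B[0][1] = 4 + 0 = 4, A[0][1] + B[1][1] = -1 + 3 = 2) = 2 (attained at k = 1)
  C[1][0] = min over k of (A[1][0] + B[0][0] = 5 + -4 = 1, A[1][1] + B[1][0] = -5 + 2 = -3) = -3 (attained at k = 1)
  C[1][1] = min over k of (A[1][0] + B[0][1] = 5 + 0 = 5, A[1][1] + B[1][1] = -5 + 3 = -2) = -2 (attained at k = 1)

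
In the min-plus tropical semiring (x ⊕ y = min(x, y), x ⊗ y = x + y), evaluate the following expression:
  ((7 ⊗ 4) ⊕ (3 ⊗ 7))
((7 ⊗ 4) ⊕ (3 ⊗ 7)) = 10

Expand innermost to outermost. Recall ⊕ takes the minimum of its arguments and ⊗ takes their sum. Working out the expression ((7 ⊗ 4) ⊕ (3 ⊗ 7)) gives 10.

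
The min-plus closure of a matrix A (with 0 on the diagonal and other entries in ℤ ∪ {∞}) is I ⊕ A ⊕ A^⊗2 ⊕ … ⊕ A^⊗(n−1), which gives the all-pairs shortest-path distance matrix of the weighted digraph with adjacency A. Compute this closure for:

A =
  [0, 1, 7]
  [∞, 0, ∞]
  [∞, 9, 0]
Closure =
  [0, 1, 7]
  [∞, 0, ∞]
  [∞, 9, 0]

This is the Floyd-Warshall all-pairs shortest-path computation. For each intermediate vertex k = 0, 1, …, 2, update dist[i][j] ← min(dist[i][j], dist[i][k] + dist[k][j]). The final matrix gives, for each (i, j), the minimum total weight of any directed path from i to j (possibly empty when i = j).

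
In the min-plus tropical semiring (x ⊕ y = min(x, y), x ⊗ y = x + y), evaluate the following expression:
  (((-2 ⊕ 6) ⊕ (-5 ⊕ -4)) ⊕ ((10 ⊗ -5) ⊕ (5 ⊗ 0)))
(((-2 ⊕ 6) ⊕ (-5 ⊕ -4)) ⊕ ((10 ⊗ -5) ⊕ (5 ⊗ 0))) = -5

Expand innermost to outermost. Recall ⊕ takes the minimum of its arguments and ⊗ takes their sum. Working out the expression (((-2 ⊕ 6) ⊕ (-5 ⊕ -4)) ⊕ ((10 ⊗ -5) ⊕ (5 ⊗ 0))) gives -5.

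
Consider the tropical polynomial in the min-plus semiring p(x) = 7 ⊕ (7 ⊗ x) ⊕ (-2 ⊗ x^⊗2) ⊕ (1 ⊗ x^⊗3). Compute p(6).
p(6) = 7

A tropical monomial a ⊗ x^⊗i evaluates to a + i · x. Evaluating each term at x = 6:
  Term 0 contributes 7 + 0 · 6 = 7
  Term 1 contributes 7 + 1 · 6 = 13
  Term 2 contributes -2 + 2 · 6 = 10
  Term 3 contributes 1 + 3 · 6 = 19
p(6) = ⊕ of these = min[7, 13, 10, 19] = 7.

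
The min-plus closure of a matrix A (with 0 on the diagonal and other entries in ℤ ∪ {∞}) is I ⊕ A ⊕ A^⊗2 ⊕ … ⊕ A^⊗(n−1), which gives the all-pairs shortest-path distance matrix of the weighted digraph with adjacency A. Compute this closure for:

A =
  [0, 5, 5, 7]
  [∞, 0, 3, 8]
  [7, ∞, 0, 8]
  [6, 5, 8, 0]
Closure =
  [0, 5, 5, 7]
  [10, 0, 3, 8]
  [7, 12, 0, 8]
  [6, 5, 8, 0]

This is the Floyd-Warshall all-pairs shortest-path computation. For each intermediate vertex k = 0, 1, …, 3, update dist[i][j] ← min(dist[i][j], dist[i][k] + dist[k][j]). The final matrix gives, for each (i, j), the minimum total weight of any directed path from i to j (possibly empty when i = j).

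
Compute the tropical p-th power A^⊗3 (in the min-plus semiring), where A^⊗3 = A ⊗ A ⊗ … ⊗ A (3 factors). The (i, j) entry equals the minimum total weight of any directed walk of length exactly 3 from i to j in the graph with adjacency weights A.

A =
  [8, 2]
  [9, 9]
A^⊗3 =
  [19, 13]
  [20, 19]

Each entry (A^⊗3)_ij equals the minimum over all length-3 walks i = v_0 → v_1 → … → v_3 = j of Σ_t A[v_t][v_{t+1}]. For example, for (i, j) = (0, 1) we minimise over 4 possible intermediate vertex sequences; the minimum is 13, attained along the walk 0 → 1 → 0 → 1.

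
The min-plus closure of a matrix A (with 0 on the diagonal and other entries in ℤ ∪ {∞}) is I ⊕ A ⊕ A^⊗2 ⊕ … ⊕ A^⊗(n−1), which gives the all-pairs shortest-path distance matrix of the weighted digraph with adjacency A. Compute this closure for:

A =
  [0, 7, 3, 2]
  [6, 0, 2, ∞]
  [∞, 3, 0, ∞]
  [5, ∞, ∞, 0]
Closure =
  [0, 6, 3, 2]
  [6, 0, 2, 8]
  [9, 3, 0, 11]
  [5, 11, 8, 0]

This is the Floyd-Warshall all-pairs shortest-path computation. For each intermediate vertex k = 0, 1, …, 3, update dist[i][j] ← min(dist[i][j], dist[i][k] + dist[k][j]). The final matrix gives, for each (i, j), the minimum total weight of any directed path from i to j (possibly empty when i = j).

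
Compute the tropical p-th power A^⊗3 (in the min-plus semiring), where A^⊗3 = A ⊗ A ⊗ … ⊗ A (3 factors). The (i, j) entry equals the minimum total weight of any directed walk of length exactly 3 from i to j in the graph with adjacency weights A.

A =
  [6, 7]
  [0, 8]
A^⊗3 =
  [13, 14]
  [7, 13]

Each entry (A^⊗3)_ij equals the minimum over all length-3 walks i = v_0 → v_1 → … → v_3 = j of Σ_t A[v_t][v_{t+1}]. For example, for (i, j) = (0, 1) we minimise over 4 possible intermediate vertex sequences; the minimum is 14, attained along the walk 0 → 1 → 0 → 1.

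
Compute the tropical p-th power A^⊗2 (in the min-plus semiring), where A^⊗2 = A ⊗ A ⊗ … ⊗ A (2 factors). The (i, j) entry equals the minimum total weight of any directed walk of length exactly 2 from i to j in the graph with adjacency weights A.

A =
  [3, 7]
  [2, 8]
A^⊗2 =
  [6, 10]
  [5, 9]

Each entry (A^⊗2)_ij equals the minimum over all length-2 walks i = v_0 → v_1 → … → v_2 = j of Σ_t A[v_t][v_{t+1}]. For example, for (i, j) = (0, 1) we minimise over 2 possible intermediate vertex sequences; the minimum is 10, attained along the walk 0 → 0 → 1.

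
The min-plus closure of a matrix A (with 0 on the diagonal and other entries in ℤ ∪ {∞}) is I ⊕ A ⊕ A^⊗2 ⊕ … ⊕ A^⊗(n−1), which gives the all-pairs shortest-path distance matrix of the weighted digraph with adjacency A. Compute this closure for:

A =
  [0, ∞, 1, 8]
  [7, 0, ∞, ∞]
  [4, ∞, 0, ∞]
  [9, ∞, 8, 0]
Closure =
  [0, ∞, 1, 8]
  [7, 0, 8, 15]
  [4, ∞, 0, 12]
  [9, ∞, 8, 0]

This is the Floyd-Warshall all-pairs shortest-path computation. For each intermediate vertex k = 0, 1, …, 3, update dist[i][j] ← min(dist[i][j], dist[i][k] + dist[k][j]). The final matrix gives, for each (i, j), the minimum total weight of any directed path from i to j (possibly empty when i = j).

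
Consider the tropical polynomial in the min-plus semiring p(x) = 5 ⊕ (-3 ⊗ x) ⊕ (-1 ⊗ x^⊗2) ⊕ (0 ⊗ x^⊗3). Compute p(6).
p(6) = 3

A tropical monomial a ⊗ x^⊗i evaluates to a + i · x. Evaluating each term at x = 6:
  Term 0 contributes 5 + 0 · 6 = 5
  Term 1 contributes -3 + 1 · 6 = 3
  Term 2 contributes -1 + 2 · 6 = 11
  Term 3 contributes 0 + 3 · 6 = 18
p(6) = ⊕ of these = min[5, 3, 11, 18] = 3.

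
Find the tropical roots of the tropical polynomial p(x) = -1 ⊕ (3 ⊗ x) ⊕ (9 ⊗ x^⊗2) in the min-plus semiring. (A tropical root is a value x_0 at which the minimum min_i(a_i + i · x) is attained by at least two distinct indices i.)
Roots: {-6, -4}

Each tropical root is a break point of the lower envelope of the lines y = a_i + i · x (there are 3 lines, with slopes 0, 1, ..., 2). Only the lines that attain the minimum somewhere contribute to roots; other lines are dominated. Here the surviving (envelope) indices are i = 2, i = 1, i = 0.
Intersections between consecutive envelope lines give the roots: for adjacent envelope indices i < j the intersection is x = (a_i − a_j) / (j − i). Reading off the sorted break points: {-6, -4}.
Verification: at each break x_0, at least two indices attain the minimum of min_i(a_i + i · x_0).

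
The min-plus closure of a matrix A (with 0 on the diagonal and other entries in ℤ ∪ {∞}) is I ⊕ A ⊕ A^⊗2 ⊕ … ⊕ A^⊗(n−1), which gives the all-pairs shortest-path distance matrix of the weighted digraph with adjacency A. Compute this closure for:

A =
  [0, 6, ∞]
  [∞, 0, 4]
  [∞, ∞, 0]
Closure =
  [0, 6, 10]
  [∞, 0, 4]
  [∞, ∞, 0]

This is the Floyd-Warshall all-pairs shortest-path computation. For each intermediate vertex k = 0, 1, …, 2, update dist[i][j] ← min(dist[i][j], dist[i][k] + dist[k][j]). The final matrix gives, for each (i, j), the minimum total weight of any directed path from i to j (possibly empty when i = j).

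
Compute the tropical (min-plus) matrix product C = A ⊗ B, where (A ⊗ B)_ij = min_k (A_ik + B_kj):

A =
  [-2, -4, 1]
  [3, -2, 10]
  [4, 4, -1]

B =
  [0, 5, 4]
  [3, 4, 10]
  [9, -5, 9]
A ⊗ B =
  [-2, -4, 2]
  [1, 2, 7]
  [4, -6, 8]

Apply the min-plus product entry-by-entry:
  C[0][0] = min over k of (A[0][0] + B[0][0] = -2 + 0 = -2, A[0][1] + B[1][0] = -4 + 3 = -1, A[0][2] + B[2][0] = 1 + 9 = 10) = -2 (attained at k = 0)
  C[0][1] = min over k of (A[0][0] + B[0][1] = -2 + 5 = 3, A[0][1] + B[1][1] = -4 + 4 = 0, A[0][2] + B[2][1] = 1 + -5 = -4) = -4 (attained at k = 2)
  C[0][2] = min over k of (A[0][0] + B[0][2] = -2 + 4 = 2, A[0][1] + B[1][2] = -4 + 10 = 6, A[0][2] + B[2][2] = 1 + 9 = 10) = 2 (attained at k = 0)
  C[1][0] = min over k of (A[1][0] + B[0][0] = 3 + 0 = 3, A[1][1] + B[1][0] = -2 + 3 = 1, A[1][2] + B[2][0] = 10 + 9 = 19) = 1 (attained at k = 1)
  C[1][1] = min over k of (A[1][0] + B[0][1] = 3 + 5 = 8, A[1][1] + B[1][1] = -2 + 4 = 2, A[1][2] + B[2][1] = 10 + -5 = 5) = 2 (attained at k = 1)
  C[1][2] = min over k of (A[1][0] + B[0][2] = 3 + 4 = 7, A[1][1] + B[1][2] = -2 + 10 = 8, A[1][2] + B[2][2] = 10 + 9 = 19) = 7 (attained at k = 0)
  C[2][0] = min over k of (A[2][0] + B[0][0] = 4 + 0 = 4, A[2][1] + B[1][0] = 4 + 3 = 7, A[2][2] + B[2][0] = -1 + 9 = 8) = 4 (attained at k = 0)
  C[2][1] = min over k of (A[2][0] + B[0][1] = 4 + 5 = 9, A[2][1] + B[1][1] = 4 + 4 = 8, A[2][2] + B[2][1] = -1 + -5 = -6) = -6 (attained at k = 2)
  C[2][2] = min over k of (A[2][0] + B[0][2] = 4 + 4 = 8, A[2][1] + B[1][2] = 4 + 10 = 14, A[2][2] + B[2][2] = -1 + 9 = 8) = 8 (attained at k = 0)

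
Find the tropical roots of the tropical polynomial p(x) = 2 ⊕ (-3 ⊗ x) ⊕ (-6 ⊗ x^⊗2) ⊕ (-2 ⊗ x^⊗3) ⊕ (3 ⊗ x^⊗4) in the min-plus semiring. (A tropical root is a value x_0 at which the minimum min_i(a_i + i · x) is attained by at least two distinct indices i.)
Roots: {-5, -4, 3, 5}

Each tropical root is a break point of the lower envelope of the lines y = a_i + i · x (there are 5 lines, with slopes 0, 1, ..., 4). Only the lines that attain the minimum somewhere contribute to roots; other lines are dominated. Here the surviving (envelope) indices are i = 4, i = 3, i = 2, i = 1, i = 0.
Intersections between consecutive envelope lines give the roots: for adjacent envelope indices i < j the intersection is x = (a_i − a_j) / (j − i). Reading off the sorted break points: {-5, -4, 3, 5}.
Verification: at each break x_0, at least two indices attain the minimum of min_i(a_i + i · x_0).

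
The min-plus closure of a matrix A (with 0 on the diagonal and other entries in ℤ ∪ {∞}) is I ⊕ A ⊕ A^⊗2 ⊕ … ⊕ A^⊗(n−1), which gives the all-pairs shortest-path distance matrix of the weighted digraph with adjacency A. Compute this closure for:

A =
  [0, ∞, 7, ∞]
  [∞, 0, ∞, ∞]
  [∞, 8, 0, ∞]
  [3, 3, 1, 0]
Closure =
  [0, 15, 7, ∞]
  [∞, 0, ∞, ∞]
  [∞, 8, 0, ∞]
  [3, 3, 1, 0]

This is the Floyd-Warshall all-pairs shortest-path computation. For each intermediate vertex k = 0, 1, …, 3, update dist[i][j] ← min(dist[i][j], dist[i][k] + dist[k][j]). The final matrix gives, for each (i, j), the minimum total weight of any directed path from i to j (possibly empty when i = j).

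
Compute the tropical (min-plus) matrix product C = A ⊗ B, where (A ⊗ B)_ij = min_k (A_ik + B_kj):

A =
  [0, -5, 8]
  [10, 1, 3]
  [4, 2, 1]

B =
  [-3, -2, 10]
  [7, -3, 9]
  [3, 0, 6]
A ⊗ B =
  [-3, -8, 4]
  [6, -2, 9]
  [1, -1, 7]

Apply the min-plus product entry-by-entry:
  C[0][0] = min over k of (A[0][0] + B[0][0] = 0 + -3 = -3, A[0][1] + B[1][0] = -5 + 7 = 2, A[0][2] + B[2][0] = 8 + 3 = 11) = -3 (attained at k = 0)
  C[0][1] = min over k of (A[0][0] + B[0][1] = 0 + -2 = -2, A[0][1] + B[1][1] = -5 + -3 = -8, A[0][2] + B[2][1] = 8 + 0 = 8) = -8 (attained at k = 1)
  C[0][2] = min over k of (A[0][0] + B[0][2] = 0 + 10 = 10, A[0][1] + B[1][2] = -5 + 9 = 4, A[0][2] + B[2][2] = 8 + 6 = 14) = 4 (attained at k = 1)
  C[1][0] = min over k of (A[1][0] + B[0][0] = 10 + -3 = 7, A[1][1] + B[1][0] = 1 + 7 = 8, A[1][2] + B[2][0] = 3 + 3 = 6) = 6 (attained at k = 2)
  C[1][1] = min over k of (A[1][0] + B[0][1] = 10 + -2 = 8, A[1][1] + B[1][1] = 1 + -3 = -2, A[1][2] + B[2][1] = 3 + 0 = 3) = -2 (attained at k = 1)
  C[1][2] = min over k of (A[1][0] + B[0][2] = 10 + 10 = 20, A[1][1] + B[1][2] = 1 + 9 = 10, A[1][2] + B[2][2] = 3 + 6 = 9) = 9 (attained at k = 2)
  C[2][0] = min over k of (A[2][0] + B[0][0] = 4 + -3 = 1, A[2][1] + B[1][0] = 2 + 7 = 9, A[2][2] + B[2][0] = 1 + 3 = 4) = 1 (attained at k = 0)
  C[2][1] = min over k of (A[2][0] + B[0][1] = 4 + -2 = 2, A[2][1] + B[1][1] = 2 + -3 = -1, A[2][2] + B[2][1] = 1 + 0 = 1) = -1 (attained at k = 1)
  C[2][2] = min over k of (A[2][0] + B[0][2] = 4 + 10 = 14, A[2][1] + B[1][2] = 2 + 9 = 11, A[2][2] + B[2][2] = 1 + 6 = 7) = 7 (attained at k = 2)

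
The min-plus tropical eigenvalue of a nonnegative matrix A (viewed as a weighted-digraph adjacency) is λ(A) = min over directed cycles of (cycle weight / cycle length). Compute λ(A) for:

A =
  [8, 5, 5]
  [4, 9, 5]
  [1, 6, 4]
λ(A) = 3

Enumerate directed cycles and compute their means (weight / length). Sample:
  cycle 0 → 0: weight = 8, length = 1, mean = 8/1 ≈ 8.000
  cycle 1 → 1: weight = 9, length = 1, mean = 9/1 ≈ 9.000
  cycle 2 → 2: weight = 4, length = 1, mean = 4/1 ≈ 4.000
  cycle 0 → 1 → 0: weight = 9, length = 2, mean = 9/2 ≈ 4.500
  cycle 0 → 2 → 0: weight = 6, length = 2, mean = 6/2 ≈ 3.000
  cycle 1 → 0 → 1: weight = 9, length = 2, mean = 9/2 ≈ 4.500
Minimum mean = 3.000, attained e.g. along the cycle 0 → 2 → 0 with weight 6 and length 2. So λ(A) = 6/2 = 3.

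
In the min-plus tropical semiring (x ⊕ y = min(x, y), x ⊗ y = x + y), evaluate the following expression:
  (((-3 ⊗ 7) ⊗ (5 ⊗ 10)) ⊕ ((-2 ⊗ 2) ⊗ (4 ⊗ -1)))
(((-3 ⊗ 7) ⊗ (5 ⊗ 10)) ⊕ ((-2 ⊗ 2) ⊗ (4 ⊗ -1))) = 3

Expand innermost to outermost. Recall ⊕ takes the minimum of its arguments and ⊗ takes their sum. Working out the expression (((-3 ⊗ 7) ⊗ (5 ⊗ 10)) ⊕ ((-2 ⊗ 2) ⊗ (4 ⊗ -1))) gives 3.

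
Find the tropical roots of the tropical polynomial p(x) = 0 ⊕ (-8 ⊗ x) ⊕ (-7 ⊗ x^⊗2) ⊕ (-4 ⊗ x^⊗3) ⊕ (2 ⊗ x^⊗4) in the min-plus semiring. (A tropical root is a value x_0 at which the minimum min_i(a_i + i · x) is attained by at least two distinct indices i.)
Roots: {-6, -3, -1, 8}

Each tropical root is a break point of the lower envelope of the lines y = a_i + i · x (there are 5 lines, with slopes 0, 1, ..., 4). Only the lines that attain the minimum somewhere contribute to roots; other lines are dominated. Here the surviving (envelope) indices are i = 4, i = 3, i = 2, i = 1, i = 0.
Intersections between consecutive envelope lines give the roots: for adjacent envelope indices i < j the intersection is x = (a_i − a_j) / (j − i). Reading off the sorted break points: {-6, -3, -1, 8}.
Verification: at each break x_0, at least two indices attain the minimum of min_i(a_i + i · x_0).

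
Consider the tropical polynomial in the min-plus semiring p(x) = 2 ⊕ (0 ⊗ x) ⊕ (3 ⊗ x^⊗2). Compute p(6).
p(6) = 2

A tropical monomial a ⊗ x^⊗i evaluates to a + i · x. Evaluating each term at x = 6:
  Term 0 contributes 2 + 0 · 6 = 2
  Term 1 contributes 0 + 1 · 6 = 6
  Term 2 contributes 3 + 2 · 6 = 15
p(6) = ⊕ of these = min[2, 6, 15] = 2.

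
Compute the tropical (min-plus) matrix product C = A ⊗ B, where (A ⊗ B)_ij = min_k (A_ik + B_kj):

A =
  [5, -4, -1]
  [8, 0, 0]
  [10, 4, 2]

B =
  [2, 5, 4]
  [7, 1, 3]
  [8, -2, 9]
A ⊗ B =
  [3, -3, -1]
  [7, -2, 3]
  [10, 0, 7]

Apply the min-plus product entry-by-entry:
  C[0][0] = min over k of (A[0][0] + B[0][0] = 5 + 2 = 7, A[0][1] + B[1][0] = -4 + 7 = 3, A[0][2] + B[2][0] = -1 + 8 = 7) = 3 (attained at k = 1)
  C[0][1] = min over k of (A[0][0] + B[0][1] = 5 + 5 = 10, A[0][1] + B[1][1] = -4 + 1 = -3, A[0][2] + B[2][1] = -1 + -2 = -3) = -3 (attained at k = 1)
  C[0][2] = min over k of (A[0][0] + B[0][2] = 5 + 4 = 9, A[0][1] + B[1][2] = -4 + 3 = -1, A[0][2] + B[2][2] = -1 + 9 = 8) = -1 (attained at k = 1)
  C[1][0] = min over k of (A[1][0] + B[0][0] = 8 + 2 = 10, A[1][1] + B[1][0] = 0 + 7 = 7, A[1][2] + B[2][0] = 0 + 8 = 8) = 7 (attained at k = 1)
  C[1][1] = min over k of (A[1][0] + B[0][1] = 8 + 5 = 13, A[1][1] + B[1][1] = 0 + 1 = 1, A[1][2] + B[2][1] = 0 + -2 = -2) = -2 (attained at k = 2)
  C[1][2] = min over k of (A[1][0] + B[0][2] = 8 + 4 = 12, A[1][1] + B[1][2] = 0 + 3 = 3, A[1][2] + B[2][2] = 0 + 9 = 9) = 3 (attained at k = 1)
  C[2][0] = min over k of (A[2][0] + B[0][0] = 10 + 2 = 12, A[2][1] + B[1][0] = 4 + 7 = 11, A[2][2] + B[2][0] = 2 + 8 = 10) = 10 (attained at k = 2)
  C[2][1] = min over k of (A[2][0] + B[0][1] = 10 + 5 = 15, A[2][1] + B[1][1] = 4 + 1 = 5, A[2][2] + B[2][1] = 2 + -2 = 0) = 0 (attained at k = 2)
  C[2][2] = min over k of (A[2][0] + B[0][2] = 10 + 4 = 14, A[2][1] + B[1][2] = 4 + 3 = 7, A[2][2] + B[2][2] = 2 + 9 = 11) = 7 (attained at k = 1)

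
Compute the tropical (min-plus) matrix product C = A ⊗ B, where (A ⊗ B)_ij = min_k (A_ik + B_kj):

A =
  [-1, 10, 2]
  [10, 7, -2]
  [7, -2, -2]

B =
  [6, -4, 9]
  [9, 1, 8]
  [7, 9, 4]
A ⊗ B =
  [5, -5, 6]
  [5, 6, 2]
  [5, -1, 2]

Apply the min-plus product entry-by-entry:
  C[0][0] = min over k of (A[0][0] + B[0][0] = -1 + 6 = 5, A[0][1] + B[1][0] = 10 + 9 = 19, A[0][2] + B[2][0] = 2 + 7 = 9) = 5 (attained at k = 0)
  C[0][1] = min over k of (A[0][0] + B[0][1] = -1 + -4 = -5, A[0][1] + B[1][1] = 10 + 1 = 11, A[0][2] + B[2][1] = 2 + 9 = 11) = -5 (attained at k = 0)
  C[0][2] = min over k of (A[0][0] + B[0][2] = -1 + 9 = 8, A[0][1] + B[1][2] = 10 + 8 = 18, A[0][2] + B[2][2] = 2 + 4 = 6) = 6 (attained at k = 2)
  C[1][0] = min over k of (A[1][0] + B[0][0] = 10 + 6 = 16, A[1][1] + B[1][0] = 7 + 9 = 16, A[1][2] + B[2][0] = -2 + 7 = 5) = 5 (attained at k = 2)
  C[1][1] = min over k of (A[1][0] + B[0][1] = 10 + -4 = 6, A[1][1] + B[1][1] = 7 + 1 = 8, A[1][2] + B[2][1] = -2 + 9 = 7) = 6 (attained at k = 0)
  C[1][2] = min over k of (A[1][0] + B[0][2] = 10 + 9 = 19, A[1][1] + B[1][2] = 7 + 8 = 15, A[1][2] + B[2][2] = -2 + 4 = 2) = 2 (attained at k = 2)
  C[2][0] = min over k of (A[2][0] + B[0][0] = 7 + 6 = 13, A[2][1] + B[1][0] = -2 + 9 = 7, A[2][2] + B[2][0] = -2 + 7 = 5) = 5 (attained at k = 2)
  C[2][1] = min over k of (A[2][0] + B[0][1] = 7 + -4 = 3, A[2][1] + B[1][1] = -2 + 1 = -1, A[2][2] + B[2][1] = -2 + 9 = 7) = -1 (attained at k = 1)
  C[2][2] = min over k of (A[2][0] + B[0][2] = 7 + 9 = 16, A[2][1] + B[1][2] = -2 + 8 = 6, A[2][2] + B[2][2] = -2 + 4 = 2) = 2 (attained at k = 2)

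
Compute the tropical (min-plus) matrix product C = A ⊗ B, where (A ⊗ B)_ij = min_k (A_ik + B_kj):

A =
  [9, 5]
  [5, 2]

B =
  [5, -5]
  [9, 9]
A ⊗ B =
  [14, 4]
  [10, 0]

Apply the min-plus product entry-by-entry:
  C[0][0] = min over k of (A[0][0] + B[0][0] = 9 + 5 = 14, A[0][1] + B[1][0] = 5 + 9 = 14) = 14 (attained at k = 0)
  C[0][1] = min over k of (A[0][0] + B[0][1] = 9 + -5 = 4, A[0][1] + B[1][1] = 5 + 9 = 14) = 4 (attained at k = 0)
  C[1][0] = min over k of (A[1][0] + B[0][0] = 5 + 5 = 10, A[1][1] + B[1][0] = 2 + 9 = 11) = 10 (attained at k = 0)
  C[1][1] = min over k of (A[1][0] + B[0][1] = 5 + -5 = 0, A[1][1] + B[1][1] = 2 + 9 = 11) = 0 (attained at k = 0)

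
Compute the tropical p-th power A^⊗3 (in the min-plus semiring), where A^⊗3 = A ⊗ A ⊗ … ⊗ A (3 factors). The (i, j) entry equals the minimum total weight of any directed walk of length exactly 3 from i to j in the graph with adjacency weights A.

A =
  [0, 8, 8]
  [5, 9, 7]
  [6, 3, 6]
A^⊗3 =
  [0, 8, 8]
  [5, 13, 13]
  [6, 13, 14]

Each entry (A^⊗3)_ij equals the minimum over all length-3 walks i = v_0 → v_1 → … → v_3 = j of Σ_t A[v_t][v_{t+1}]. For example, for (i, j) = (0, 2) we minimise over 9 possible intermediate vertex sequences; the minimum is 8, attained along the walk 0 → 0 → 0 → 2.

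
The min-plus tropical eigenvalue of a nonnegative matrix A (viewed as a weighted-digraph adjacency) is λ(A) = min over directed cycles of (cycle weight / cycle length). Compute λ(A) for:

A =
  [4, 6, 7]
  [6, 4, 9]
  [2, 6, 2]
λ(A) = 2

Enumerate directed cycles and compute their means (weight / length). Sample:
  cycle 0 → 0: weight = 4, length = 1, mean = 4/1 ≈ 4.000
  cycle 1 → 1: weight = 4, length = 1, mean = 4/1 ≈ 4.000
  cycle 2 → 2: weight = 2, length = 1, mean = 2/1 ≈ 2.000
  cycle 0 → 1 → 0: weight = 12, length = 2, mean = 12/2 ≈ 6.000
  cycle 0 → 2 → 0: weight = 9, length = 2, mean = 9/2 ≈ 4.500
  cycle 1 → 0 → 1: weight = 12, length = 2, mean = 12/2 ≈ 6.000
Minimum mean = 2.000, attained e.g. along the cycle 2 → 2 with weight 2 and length 1. So λ(A) = 2/1 = 2.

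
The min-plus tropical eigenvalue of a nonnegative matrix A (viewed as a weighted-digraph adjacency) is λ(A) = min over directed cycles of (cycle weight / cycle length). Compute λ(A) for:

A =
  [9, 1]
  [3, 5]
λ(A) = 2

Enumerate directed cycles and compute their means (weight / length). Sample:
  cycle 0 → 0: weight = 9, length = 1, mean = 9/1 ≈ 9.000
  cycle 1 → 1: weight = 5, length = 1, mean = 5/1 ≈ 5.000
  cycle 0 → 1 → 0: weight = 4, length = 2, mean = 4/2 ≈ 2.000
  cycle 1 → 0 → 1: weight = 4, length = 2, mean = 4/2 ≈ 2.000
Minimum mean = 2.000, attained e.g. along the cycle 0 → 1 → 0 with weight 4 and length 2. So λ(A) = 4/2 = 2.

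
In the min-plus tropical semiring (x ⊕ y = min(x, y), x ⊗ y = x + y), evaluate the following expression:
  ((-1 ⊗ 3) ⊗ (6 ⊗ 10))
((-1 ⊗ 3) ⊗ (6 ⊗ 10)) = 18

Expand innermost to outermost. Recall ⊕ takes the minimum of its arguments and ⊗ takes their sum. Working out the expression ((-1 ⊗ 3) ⊗ (6 ⊗ 10)) gives 18.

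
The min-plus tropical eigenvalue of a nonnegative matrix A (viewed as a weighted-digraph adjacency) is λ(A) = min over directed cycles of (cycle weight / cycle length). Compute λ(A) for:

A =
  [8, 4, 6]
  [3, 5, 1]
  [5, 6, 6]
λ(A) = 10/3

Enumerate directed cycles and compute their means (weight / length). Sample:
  cycle 0 → 0: weight = 8, length = 1, mean = 8/1 ≈ 8.000
  cycle 1 → 1: weight = 5, length = 1, mean = 5/1 ≈ 5.000
  cycle 2 → 2: weight = 6, length = 1, mean = 6/1 ≈ 6.000
  cycle 0 → 1 → 0: weight = 7, length = 2, mean = 7/2 ≈ 3.500
  cycle 0 → 2 → 0: weight = 11, length = 2, mean = 11/2 ≈ 5.500
  cycle 1 → 0 → 1: weight = 7, length = 2, mean = 7/2 ≈ 3.500
Minimum mean = 3.333, attained e.g. along the cycle 0 → 1 → 2 → 0 with weight 10 and length 3. So λ(A) = 10/3 = 10/3.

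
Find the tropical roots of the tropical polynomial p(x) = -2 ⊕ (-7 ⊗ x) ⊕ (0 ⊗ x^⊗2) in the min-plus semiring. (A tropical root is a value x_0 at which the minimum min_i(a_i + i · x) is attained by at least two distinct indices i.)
Roots: {-7, 5}

Each tropical root is a break point of the lower envelope of the lines y = a_i + i · x (there are 3 lines, with slopes 0, 1, ..., 2). Only the lines that attain the minimum somewhere contribute to roots; other lines are dominated. Here the surviving (envelope) indices are i = 2, i = 1, i = 0.
Intersections between consecutive envelope lines give the roots: for adjacent envelope indices i < j the intersection is x = (a_i − a_j) / (j − i). Reading off the sorted break points: {-7, 5}.
Verification: at each break x_0, at least two indices attain the minimum of min_i(a_i + i · x_0).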